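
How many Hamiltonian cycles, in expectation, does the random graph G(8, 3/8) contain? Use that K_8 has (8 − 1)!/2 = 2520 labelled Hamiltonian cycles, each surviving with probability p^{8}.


K_8 has (8 − 1)!/2 = 2520 labelled Hamiltonian cycles.
For each such Hamiltonian cycle H, let X_H = 1 if all 8 edges of H are present in G. Then P[X_H = 1] = p^{8} = (3/8)^{8} = 6561/16777216.
Summing the indicators: E[X] = Σ_H E[X_H] = 2520 · p^{8} = 2520 · 6561/16777216 = 2066715/2097152.
Numerically: E[X] ≈ 0.9855.

E[X] = 2520 · (3/8)^{8} = 2066715/2097152 ≈ 0.9855.


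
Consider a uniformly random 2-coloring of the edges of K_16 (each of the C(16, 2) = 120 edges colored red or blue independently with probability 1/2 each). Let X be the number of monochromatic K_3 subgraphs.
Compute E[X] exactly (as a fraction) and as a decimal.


Let X = Σ_S X_S over the C(16, 3) = 560 subsets S of size 3, where X_S = 1 if the K_3 on S is monochromatic.
For a fixed S, the K_3 on S has C(3, 2) = 3 edges. P[all 3 edges red] = (1/2)^3, and likewise for blue, so P[monochromatic] = 2·(1/2)^3 = 2^{1 − 3} = 1/4.
Summing: E[X] = C(16, 3) · 2^{1 − 3} = 560 · 1/4 = 140.
Numerically: E[X] ≈ 140.000.

E[X] = C(16,3)·2^(1−C(3,2)) = 140 ≈ 140.000.


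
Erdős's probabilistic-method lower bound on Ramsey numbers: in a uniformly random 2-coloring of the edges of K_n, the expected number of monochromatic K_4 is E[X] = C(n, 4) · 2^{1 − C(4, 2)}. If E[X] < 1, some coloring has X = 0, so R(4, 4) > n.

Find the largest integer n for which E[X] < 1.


We need C(n, 4) · 2^{1 − 6} < 1, i.e. C(n, 4) < 2^{6 − 1} = 32.
Check values of n near the boundary:
  n = 4: C(4, 4) = 1; 1 < 32? YES
  n = 5: C(5, 4) = 5; 5 < 32? YES
  n = 6: C(6, 4) = 15; 15 < 32? YES
  n = 7: C(7, 4) = 35; 35 < 32? NO
The largest n with C(n, 4) < 32 is n = 6 (where E[X] = 15/32 ≈ 0.469). Hence R(4, 4) > 6, i.e. R(4, 4) ≥ 7.

Largest n = 6; hence R(4, 4) > 6.


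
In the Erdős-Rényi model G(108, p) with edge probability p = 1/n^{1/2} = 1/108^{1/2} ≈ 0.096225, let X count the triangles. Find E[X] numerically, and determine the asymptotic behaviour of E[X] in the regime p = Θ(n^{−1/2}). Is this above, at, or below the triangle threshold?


Number of potential triangles: C(108, 3) = 204156.
Each occurs with probability p³ ≈ (0.096225)³ ≈ 8.90972638e-04.
By linearity: E[X] = C(108, 3)·p³ ≈ 204156 · 8.90972638e-04 ≈ 181.897410.
Since α = 1/2 < 1, p = c/n^{1/2} ≫ 1/n is above the triangle threshold p ~ 1/n. Asymptotically E[X] ~ (c³/6)·n^{3(1−α)} = (1³/6)·n^{1.5} → ∞; triangles are abundant w.h.p.

E[X] ≈ 181.897410; in regime p = Θ(1/n^{1/2}) E[X] diverges (above the triangle threshold p ~ 1/n).


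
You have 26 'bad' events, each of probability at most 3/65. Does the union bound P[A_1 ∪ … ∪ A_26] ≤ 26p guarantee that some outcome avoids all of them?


Union bound: P[∪_{i=1}^{26} A_i] ≤ Σ_i P[A_i] ≤ 26·p = 26·(3/65) = 6/5.
Numerically: 6/5 ≈ 1.200.
Is 6/5 < 1? NO.
Since the bound 6/5 is ≥ 1, the union bound is uninformative here; it does NOT by itself certify existence.

26·p = 6/5 ≈ 1.200; existence NOT certified by the union bound.


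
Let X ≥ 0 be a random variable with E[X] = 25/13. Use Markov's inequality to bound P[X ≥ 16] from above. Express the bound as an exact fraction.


μ = E[X] = 25/13, a = 16.
Markov: P[X ≥ 16] ≤ μ/a = (25/13)/16 = 25/208.
Numerically: ≈ 0.1202.
(Since a = 16 > μ = 1.9231, the bound 25/208 is < 1 and informative.)

P[X ≥ 16] ≤ 25/208 ≈ 0.1202.


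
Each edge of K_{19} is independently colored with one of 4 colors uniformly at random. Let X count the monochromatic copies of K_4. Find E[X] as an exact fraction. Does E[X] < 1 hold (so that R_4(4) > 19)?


E[X] = C(19, 4) · 4^{1 − 6} = 3876 · 4^{−5} = 3876/1024.
As a reduced fraction: E[X] = 969/256 ≈ 3.785.
Is E[X] < 1? NO.
Since E[X] ≥ 1, the first-moment bound is inconclusive at n = 19; it does NOT by itself certify R_4(4) > 19.

E[X] = 969/256 ≈ 3.785; E[X] ≥ 1; first-moment method inconclusive here.


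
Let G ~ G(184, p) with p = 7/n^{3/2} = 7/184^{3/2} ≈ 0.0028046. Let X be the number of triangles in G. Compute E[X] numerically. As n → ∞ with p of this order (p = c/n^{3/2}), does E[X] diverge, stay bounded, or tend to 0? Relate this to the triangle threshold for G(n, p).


Number of potential triangles: C(184, 3) = 1021384.
Each occurs with probability p³ ≈ (0.0028046)³ ≈ 2.20604271e-08.
By linearity: E[X] = C(184, 3)·p³ ≈ 1021384 · 2.20604271e-08 ≈ 0.022532.
Since α = 3/2 > 1, p = c/n^{3/2} = o(1/n) is below the triangle threshold p ~ 1/n. Asymptotically E[X] ~ (c³/6)·n^{3(1−α)} = (7³/6)·n^{-1.5} → 0, so by Markov's inequality G has no triangles w.h.p.

E[X] ≈ 0.022532; in regime p = Θ(1/n^{3/2}) E[X] tends to 0 (below the triangle threshold p ~ 1/n).


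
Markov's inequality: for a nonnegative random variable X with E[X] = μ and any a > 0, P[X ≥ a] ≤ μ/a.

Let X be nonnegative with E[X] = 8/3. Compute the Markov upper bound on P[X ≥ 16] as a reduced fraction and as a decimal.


μ = E[X] = 8/3, a = 16.
Markov: P[X ≥ 16] ≤ μ/a = (8/3)/16 = 1/6.
Numerically: ≈ 0.16667.
(Since a = 16 > μ = 2.66667, the bound 1/6 is < 1 and informative.)

P[X ≥ 16] ≤ 1/6 ≈ 0.16667.


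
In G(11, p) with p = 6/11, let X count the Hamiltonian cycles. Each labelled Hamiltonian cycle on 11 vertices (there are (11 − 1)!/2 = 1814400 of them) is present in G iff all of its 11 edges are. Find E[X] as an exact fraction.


K_11 has (11 − 1)!/2 = 1814400 labelled Hamiltonian cycles.
For each such Hamiltonian cycle H, let X_H = 1 if all 11 edges of H are present in G. Then P[X_H = 1] = p^{11} = (6/11)^{11} = 362797056/285311670611.
By linearity of expectation: E[X] = Σ_H E[X_H] = 1814400 · p^{11} = 1814400 · 362797056/285311670611 = 658258978406400/285311670611.
Numerically: E[X] ≈ 2307.16.

E[X] = 1814400 · (6/11)^{11} = 658258978406400/285311670611 ≈ 2307.16.


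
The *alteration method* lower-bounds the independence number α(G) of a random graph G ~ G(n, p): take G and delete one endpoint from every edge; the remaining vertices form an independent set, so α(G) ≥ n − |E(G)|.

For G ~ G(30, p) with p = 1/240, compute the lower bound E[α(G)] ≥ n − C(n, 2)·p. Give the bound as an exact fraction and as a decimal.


E[|E(G)|] = C(30, 2)·p = 435 · (1/240) = 29/16.
E[α(G)] ≥ n − E[|E(G)|] = 30 − 29/16 = 451/16.
Numerically: ≈ 28.18750.
(This is only a lower bound; the true E[α(G)] may be larger.)

E[α(G)] ≥ 451/16 ≈ 28.18750.


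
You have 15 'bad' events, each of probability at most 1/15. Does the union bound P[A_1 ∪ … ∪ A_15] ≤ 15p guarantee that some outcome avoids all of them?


Union bound: P[∪_{i=1}^{15} A_i] ≤ Σ_i P[A_i] ≤ 15·p = 15·(1/15) = 1.
Numerically: 1 ≈ 1.000.
Is 1 < 1? NO.
Since the bound 1 is ≥ 1, the union bound is uninformative here; it does NOT by itself certify existence.

15·p = 1 ≈ 1.000; existence NOT certified by the union bound.


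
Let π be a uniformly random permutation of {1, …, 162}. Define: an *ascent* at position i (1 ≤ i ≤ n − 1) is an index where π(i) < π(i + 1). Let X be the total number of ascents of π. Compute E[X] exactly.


Write X = Σ X_I over i = 1, …, 161, with X_I the indicator of one ascent.
There are 161 indicators.
For each fixed i, the pair (π(i), π(i+1)) is a uniformly random ordered pair of distinct values from {1, …, 162}; by symmetry P[π(i) < π(i+1)] = 1/2.
By linearity: E[X] = 161 · (1/2) = (162 − 1) · (1/2) = 161/2 ≈ 80.5000.

E[X] = 161/2 = 80.5000.


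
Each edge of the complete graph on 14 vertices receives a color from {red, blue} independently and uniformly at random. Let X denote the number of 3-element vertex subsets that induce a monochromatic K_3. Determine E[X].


Let X = Σ_S X_S over the C(14, 3) = 364 subsets S of size 3, where X_S = 1 if the K_3 on S is monochromatic.
For a fixed S, the K_3 on S has C(3, 2) = 3 edges. P[all 3 edges red] = (1/2)^3, and likewise for blue, so P[monochromatic] = 2·(1/2)^3 = 2^{1 − 3} = 1/4.
By linearity: E[X] = C(14, 3) · 2^{1 − 3} = 364 · 1/4 = 91.
Numerically: E[X] ≈ 91.000000.

E[X] = C(14,3)·2^(1−C(3,2)) = 91 ≈ 91.000000.


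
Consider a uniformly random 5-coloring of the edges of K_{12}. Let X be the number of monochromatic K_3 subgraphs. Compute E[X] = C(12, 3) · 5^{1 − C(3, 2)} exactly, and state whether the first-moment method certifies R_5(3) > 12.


E[X] = C(12, 3) · 5^{1 − 3} = 220 · 5^{−2} = 220/25.
As a reduced fraction: E[X] = 44/5 ≈ 8.8000000.
Is E[X] < 1? NO.
Since E[X] ≥ 1, the first-moment bound is inconclusive at n = 12; it does NOT by itself certify R_5(3) > 12.

E[X] = 44/5 ≈ 8.8000000; E[X] ≥ 1; first-moment method inconclusive here.


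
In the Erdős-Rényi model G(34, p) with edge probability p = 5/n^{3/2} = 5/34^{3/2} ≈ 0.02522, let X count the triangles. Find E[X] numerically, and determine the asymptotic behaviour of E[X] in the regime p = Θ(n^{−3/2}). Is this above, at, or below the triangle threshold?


Number of potential triangles: C(34, 3) = 5984.
Each occurs with probability p³ ≈ (0.02522)³ ≈ 1.604187e-05.
By linearity: E[X] = C(34, 3)·p³ ≈ 5984 · 1.604187e-05 ≈ 0.0960.
Since α = 3/2 > 1, p = c/n^{3/2} = o(1/n) is below the triangle threshold p ~ 1/n. Asymptotically E[X] ~ (c³/6)·n^{3(1−α)} = (5³/6)·n^{-1.5} → 0, so by Markov's inequality G has no triangles w.h.p.

E[X] ≈ 0.0960; in regime p = Θ(1/n^{3/2}) E[X] tends to 0 (below the triangle threshold p ~ 1/n).


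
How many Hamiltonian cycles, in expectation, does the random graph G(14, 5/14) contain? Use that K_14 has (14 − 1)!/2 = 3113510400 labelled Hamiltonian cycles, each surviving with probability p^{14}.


K_14 has (14 − 1)!/2 = 3113510400 labelled Hamiltonian cycles.
For each such Hamiltonian cycle H, let X_H = 1 if all 14 edges of H are present in G. Then P[X_H = 1] = p^{14} = (5/14)^{14} = 6103515625/11112006825558016.
By linearity of expectation: E[X] = Σ_H E[X_H] = 3113510400 · p^{14} = 3113510400 · 6103515625/11112006825558016 = 5302276611328125/3100448333024.
Numerically: E[X] ≈ 1710.

E[X] = 3113510400 · (5/14)^{14} = 5302276611328125/3100448333024 ≈ 1710.


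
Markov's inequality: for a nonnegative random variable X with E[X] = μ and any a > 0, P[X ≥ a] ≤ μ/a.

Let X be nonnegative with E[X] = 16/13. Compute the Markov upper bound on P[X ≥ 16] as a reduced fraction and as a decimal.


μ = E[X] = 16/13, a = 16.
Markov: P[X ≥ 16] ≤ μ/a = (16/13)/16 = 1/13.
Numerically: ≈ 0.0769.
(Since a = 16 > μ = 1.2308, the bound 1/13 is < 1 and informative.)

P[X ≥ 16] ≤ 1/13 ≈ 0.0769.


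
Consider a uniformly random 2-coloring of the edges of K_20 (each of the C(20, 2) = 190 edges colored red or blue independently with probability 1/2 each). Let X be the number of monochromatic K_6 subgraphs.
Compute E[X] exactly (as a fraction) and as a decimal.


Let X = Σ_S X_S over the C(20, 6) = 38760 subsets S of size 6, where X_S = 1 if the K_6 on S is monochromatic.
For a fixed S, the K_6 on S has C(6, 2) = 15 edges. P[all 15 edges red] = (1/2)^15, and likewise for blue, so P[monochromatic] = 2·(1/2)^15 = 2^{1 − 15} = 1/16384.
Summing: E[X] = C(20, 6) · 2^{1 − 15} = 38760 · 1/16384 = 4845/2048.
Numerically: E[X] ≈ 2.36572.

E[X] = C(20,6)·2^(1−C(6,2)) = 4845/2048 ≈ 2.36572.


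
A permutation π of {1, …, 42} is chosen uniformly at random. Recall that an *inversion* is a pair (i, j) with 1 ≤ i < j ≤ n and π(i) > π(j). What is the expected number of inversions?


Write X = Σ X_I over the C(42, 2) = 861 pairs i < j, with X_I the indicator of one inversion.
There are 861 indicators.
For each fixed pair i < j, the values π(i) and π(j) are two distinct elements of {1, …, 42} in uniformly random order; by symmetry P[π(i) > π(j)] = 1/2.
By linearity: E[X] = 861 · (1/2) = C(42, 2) · (1/2) = 861/2 = 861/2 ≈ 430.500000.

E[X] = 861/2 = 430.500000.


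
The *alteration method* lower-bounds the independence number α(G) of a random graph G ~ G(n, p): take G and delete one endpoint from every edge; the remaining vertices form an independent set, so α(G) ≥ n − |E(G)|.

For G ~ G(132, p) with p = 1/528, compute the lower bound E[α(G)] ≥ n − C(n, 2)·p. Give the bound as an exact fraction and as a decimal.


E[|E(G)|] = C(132, 2)·p = 8646 · (1/528) = 131/8.
E[α(G)] ≥ n − E[|E(G)|] = 132 − 131/8 = 925/8.
Numerically: ≈ 115.62500.
(This is only a lower bound; the true E[α(G)] may be larger.)

E[α(G)] ≥ 925/8 ≈ 115.62500.


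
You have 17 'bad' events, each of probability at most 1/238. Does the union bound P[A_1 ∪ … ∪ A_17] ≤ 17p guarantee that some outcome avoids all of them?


Union bound: P[∪_{i=1}^{17} A_i] ≤ Σ_i P[A_i] ≤ 17·p = 17·(1/238) = 1/14.
Numerically: 1/14 ≈ 0.071429.
Is 1/14 < 1? YES.
Since P[∪ A_i] ≤ 1/14 < 1, the complement has P[∩ A_i^c] ≥ 1 − 1/14 = 13/14 > 0, so some outcome avoids every A_i.

17·p = 1/14 ≈ 0.071429; existence CERTIFIED by the union bound.


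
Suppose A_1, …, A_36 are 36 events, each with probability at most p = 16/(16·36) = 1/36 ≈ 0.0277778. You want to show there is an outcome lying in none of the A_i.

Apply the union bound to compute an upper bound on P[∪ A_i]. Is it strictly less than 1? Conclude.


Union bound: P[∪_{i=1}^{36} A_i] ≤ Σ_i P[A_i] ≤ 36·p = 36·(1/36) = 1.
Numerically: 1 ≈ 1.0000000.
Is 1 < 1? NO.
Since the bound 1 is ≥ 1, the union bound is uninformative here; it does NOT by itself certify existence.

36·p = 1 ≈ 1.0000000; existence NOT certified by the union bound.


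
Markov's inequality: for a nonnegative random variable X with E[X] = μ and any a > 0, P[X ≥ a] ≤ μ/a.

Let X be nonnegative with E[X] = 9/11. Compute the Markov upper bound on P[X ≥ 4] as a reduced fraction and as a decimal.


μ = E[X] = 9/11, a = 4.
Markov: P[X ≥ 4] ≤ μ/a = (9/11)/4 = 9/44.
Numerically: ≈ 0.2045.
(Since a = 4 > μ = 0.8182, the bound 9/44 is < 1 and informative.)

P[X ≥ 4] ≤ 9/44 ≈ 0.2045.


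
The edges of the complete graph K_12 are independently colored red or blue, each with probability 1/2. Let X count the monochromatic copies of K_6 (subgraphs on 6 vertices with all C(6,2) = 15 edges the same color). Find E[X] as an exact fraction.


Let X = Σ_S X_S over the C(12, 6) = 924 subsets S of size 6, where X_S = 1 if the K_6 on S is monochromatic.
For a fixed S, the K_6 on S has C(6, 2) = 15 edges. P[all 15 edges red] = (1/2)^15, and likewise for blue, so P[monochromatic] = 2·(1/2)^15 = 2^{1 − 15} = 1/16384.
Summing: E[X] = C(12, 6) · 2^{1 − 15} = 924 · 1/16384 = 231/4096.
Numerically: E[X] ≈ 0.0564.

E[X] = C(12,6)·2^(1−C(6,2)) = 231/4096 ≈ 0.0564.


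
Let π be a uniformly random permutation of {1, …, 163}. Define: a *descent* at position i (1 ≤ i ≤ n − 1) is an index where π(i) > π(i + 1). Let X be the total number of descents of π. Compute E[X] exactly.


Write X = Σ X_I over i = 1, …, 162, with X_I the indicator of one descent.
There are 162 indicators.
For each fixed i, the pair (π(i), π(i+1)) is a uniformly random ordered pair of distinct values from {1, …, 163}; by symmetry P[π(i) > π(i+1)] = 1/2.
By linearity: E[X] = 162 · (1/2) = (163 − 1) · (1/2) = 81 ≈ 81.00000.

E[X] = 81 = 81.00000.


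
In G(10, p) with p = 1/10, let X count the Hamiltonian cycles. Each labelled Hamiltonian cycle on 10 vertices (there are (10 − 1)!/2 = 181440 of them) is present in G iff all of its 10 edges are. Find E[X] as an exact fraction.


K_10 has (10 − 1)!/2 = 181440 labelled Hamiltonian cycles.
For each such Hamiltonian cycle H, let X_H = 1 if all 10 edges of H are present in G. Then P[X_H = 1] = p^{10} = (1/10)^{10} = 1/10000000000.
Summing the indicators: E[X] = Σ_H E[X_H] = 181440 · p^{10} = 181440 · 1/10000000000 = 567/31250000.
Numerically: E[X] ≈ 1.814e-05.

E[X] = 181440 · (1/10)^{10} = 567/31250000 ≈ 1.814e-05.


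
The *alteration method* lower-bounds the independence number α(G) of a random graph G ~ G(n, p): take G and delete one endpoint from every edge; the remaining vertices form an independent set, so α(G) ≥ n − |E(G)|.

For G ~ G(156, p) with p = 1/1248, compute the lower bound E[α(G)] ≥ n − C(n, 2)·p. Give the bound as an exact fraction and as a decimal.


E[|E(G)|] = C(156, 2)·p = 12090 · (1/1248) = 155/16.
E[α(G)] ≥ n − E[|E(G)|] = 156 − 155/16 = 2341/16.
Numerically: ≈ 146.312500.
(This is only a lower bound; the true E[α(G)] may be larger.)

E[α(G)] ≥ 2341/16 ≈ 146.312500.


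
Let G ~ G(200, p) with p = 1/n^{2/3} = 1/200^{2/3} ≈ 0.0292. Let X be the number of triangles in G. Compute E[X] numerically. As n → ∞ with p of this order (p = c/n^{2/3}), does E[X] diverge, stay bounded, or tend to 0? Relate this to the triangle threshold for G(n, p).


Number of potential triangles: C(200, 3) = 1313400.
Each occurs with probability p³ ≈ (0.0292)³ ≈ 2.50000e-05.
By linearity: E[X] = C(200, 3)·p³ ≈ 1313400 · 2.50000e-05 ≈ 32.835.
Since α = 2/3 < 1, p = c/n^{2/3} ≫ 1/n is above the triangle threshold p ~ 1/n. Asymptotically E[X] ~ (c³/6)·n^{3(1−α)} = (1³/6)·n^{1} → ∞; triangles are abundant w.h.p.

E[X] ≈ 32.835; in regime p = Θ(1/n^{2/3}) E[X] diverges (above the triangle threshold p ~ 1/n).


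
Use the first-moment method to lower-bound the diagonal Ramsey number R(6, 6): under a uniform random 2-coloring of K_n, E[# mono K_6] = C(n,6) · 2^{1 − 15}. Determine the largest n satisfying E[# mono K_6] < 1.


We need C(n, 6) · 2^{1 − 15} < 1, i.e. C(n, 6) < 2^{15 − 1} = 16384.
Check values of n near the boundary:
  n = 12: C(12, 6) = 924; 924 < 16384? YES
  n = 13: C(13, 6) = 1716; 1716 < 16384? YES
  n = 14: C(14, 6) = 3003; 3003 < 16384? YES
  n = 15: C(15, 6) = 5005; 5005 < 16384? YES
  n = 16: C(16, 6) = 8008; 8008 < 16384? YES
  n = 17: C(17, 6) = 12376; 12376 < 16384? YES
  n = 18: C(18, 6) = 18564; 18564 < 16384? NO
  n = 19: C(19, 6) = 27132; 27132 < 16384? NO
  n = 20: C(20, 6) = 38760; 38760 < 16384? NO
The largest n with C(n, 6) < 16384 is n = 17 (where E[X] = 1547/2048 ≈ 0.755371). Hence R(6, 6) > 17, i.e. R(6, 6) ≥ 18.

Largest n = 17; hence R(6, 6) > 17.


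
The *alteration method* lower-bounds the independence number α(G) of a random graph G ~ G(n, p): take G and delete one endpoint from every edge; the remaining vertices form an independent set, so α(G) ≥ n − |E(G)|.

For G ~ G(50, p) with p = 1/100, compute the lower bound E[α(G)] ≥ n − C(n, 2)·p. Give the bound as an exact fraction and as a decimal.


E[|E(G)|] = C(50, 2)·p = 1225 · (1/100) = 49/4.
E[α(G)] ≥ n − E[|E(G)|] = 50 − 49/4 = 151/4.
Numerically: ≈ 37.75000.
(This is only a lower bound; the true E[α(G)] may be larger.)

E[α(G)] ≥ 151/4 ≈ 37.75000.


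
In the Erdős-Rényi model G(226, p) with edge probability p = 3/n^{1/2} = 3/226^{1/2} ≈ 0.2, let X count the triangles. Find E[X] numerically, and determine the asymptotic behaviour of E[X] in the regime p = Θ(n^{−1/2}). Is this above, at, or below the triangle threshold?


Number of potential triangles: C(226, 3) = 1898400.
Each occurs with probability p³ ≈ (0.2)³ ≈ 7.94696e-03.
By linearity: E[X] = C(226, 3)·p³ ≈ 1898400 · 7.94696e-03 ≈ 15086.512.
Since α = 1/2 < 1, p = c/n^{1/2} ≫ 1/n is above the triangle threshold p ~ 1/n. Asymptotically E[X] ~ (c³/6)·n^{3(1−α)} = (3³/6)·n^{1.5} → ∞; triangles are abundant w.h.p.

E[X] ≈ 15086.512; in regime p = Θ(1/n^{1/2}) E[X] diverges (above the triangle threshold p ~ 1/n).


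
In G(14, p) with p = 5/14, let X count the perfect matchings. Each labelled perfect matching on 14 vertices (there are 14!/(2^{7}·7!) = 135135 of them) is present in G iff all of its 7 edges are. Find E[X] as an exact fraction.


K_14 has 14!/(2^{7}·7!) = 135135 labelled perfect matchings.
For each such perfect matching H, let X_H = 1 if all 7 edges of H are present in G. Then P[X_H = 1] = p^{7} = (5/14)^{7} = 78125/105413504.
Summing the indicators: E[X] = Σ_H E[X_H] = 135135 · p^{7} = 135135 · 78125/105413504 = 1508203125/15059072.
Numerically: E[X] ≈ 100.15.

E[X] = 135135 · (5/14)^{7} = 1508203125/15059072 ≈ 100.15.


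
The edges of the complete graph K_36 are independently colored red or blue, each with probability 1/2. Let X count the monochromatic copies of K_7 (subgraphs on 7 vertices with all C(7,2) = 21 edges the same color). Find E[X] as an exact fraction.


Let X = Σ_S X_S over the C(36, 7) = 8347680 subsets S of size 7, where X_S = 1 if the K_7 on S is monochromatic.
For a fixed S, the K_7 on S has C(7, 2) = 21 edges. P[all 21 edges red] = (1/2)^21, and likewise for blue, so P[monochromatic] = 2·(1/2)^21 = 2^{1 − 21} = 1/1048576.
By linearity: E[X] = C(36, 7) · 2^{1 − 21} = 8347680 · 1/1048576 = 260865/32768.
Numerically: E[X] ≈ 7.9610.

E[X] = C(36,7)·2^(1−C(7,2)) = 260865/32768 ≈ 7.9610.


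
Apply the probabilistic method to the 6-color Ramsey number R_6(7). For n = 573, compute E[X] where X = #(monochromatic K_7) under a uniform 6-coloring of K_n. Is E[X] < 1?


E[X] = C(573, 7) · 6^{1 − 21} = 3878597732564412 · 6^{−20} = 3878597732564412/3656158440062976.
As a reduced fraction: E[X] = 11970980656063/11284439629824 ≈ 1.061.
Is E[X] < 1? NO.
Since E[X] ≥ 1, the first-moment bound is inconclusive at n = 573; it does NOT by itself certify R_6(7) > 573.

E[X] = 11970980656063/11284439629824 ≈ 1.061; E[X] ≥ 1; first-moment method inconclusive here.


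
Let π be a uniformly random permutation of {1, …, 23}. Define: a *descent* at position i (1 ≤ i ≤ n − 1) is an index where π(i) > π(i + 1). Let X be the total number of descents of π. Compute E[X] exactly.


Write X = Σ X_I over i = 1, …, 22, with X_I the indicator of one descent.
There are 22 indicators.
For each fixed i, the pair (π(i), π(i+1)) is a uniformly random ordered pair of distinct values from {1, …, 23}; by symmetry P[π(i) > π(i+1)] = 1/2.
By linearity: E[X] = 22 · (1/2) = (23 − 1) · (1/2) = 11 ≈ 11.00000.

E[X] = 11 = 11.00000.


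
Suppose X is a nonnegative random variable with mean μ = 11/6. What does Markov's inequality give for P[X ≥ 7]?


μ = E[X] = 11/6, a = 7.
Markov: P[X ≥ 7] ≤ μ/a = (11/6)/7 = 11/42.
Numerically: ≈ 0.262.
(Since a = 7 > μ = 1.833, the bound 11/42 is < 1 and informative.)

P[X ≥ 7] ≤ 11/42 ≈ 0.262.


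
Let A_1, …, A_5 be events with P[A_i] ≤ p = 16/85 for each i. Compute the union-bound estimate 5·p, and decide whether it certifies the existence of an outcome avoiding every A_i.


Union bound: P[∪_{i=1}^{5} A_i] ≤ Σ_i P[A_i] ≤ 5·p = 5·(16/85) = 16/17.
Numerically: 16/17 ≈ 0.9412.
Is 16/17 < 1? YES.
Since P[∪ A_i] ≤ 16/17 < 1, the complement has P[∩ A_i^c] ≥ 1 − 16/17 = 1/17 > 0, so some outcome avoids every A_i.

5·p = 16/17 ≈ 0.9412; existence CERTIFIED by the union bound.


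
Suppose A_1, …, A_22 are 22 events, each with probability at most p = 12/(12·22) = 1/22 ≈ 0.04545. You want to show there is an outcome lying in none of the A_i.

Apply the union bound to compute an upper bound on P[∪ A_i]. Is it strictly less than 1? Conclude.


Union bound: P[∪_{i=1}^{22} A_i] ≤ Σ_i P[A_i] ≤ 22·p = 22·(1/22) = 1.
Numerically: 1 ≈ 1.00000.
Is 1 < 1? NO.
Since the bound 1 is ≥ 1, the union bound is uninformative here; it does NOT by itself certify existence.

22·p = 1 ≈ 1.00000; existence NOT certified by the union bound.


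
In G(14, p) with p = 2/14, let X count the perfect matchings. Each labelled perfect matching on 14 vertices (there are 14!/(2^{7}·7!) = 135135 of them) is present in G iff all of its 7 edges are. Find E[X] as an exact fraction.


K_14 has 14!/(2^{7}·7!) = 135135 labelled perfect matchings.
For each such perfect matching H, let X_H = 1 if all 7 edges of H are present in G. Then P[X_H = 1] = p^{7} = (1/7)^{7} = 1/823543.
By linearity of expectation: E[X] = Σ_H E[X_H] = 135135 · p^{7} = 135135 · 1/823543 = 19305/117649.
Numerically: E[X] ≈ 0.164.

E[X] = 135135 · (1/7)^{7} = 19305/117649 ≈ 0.164.


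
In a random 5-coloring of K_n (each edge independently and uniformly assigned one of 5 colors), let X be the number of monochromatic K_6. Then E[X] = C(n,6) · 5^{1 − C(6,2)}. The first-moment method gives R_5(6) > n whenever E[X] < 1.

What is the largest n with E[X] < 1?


We need C(n, 6) · 5^{1 − 15} < 1, i.e. C(n, 6) < 5^{15 − 1} = 6103515625.
Check values of n near the boundary:
  n = 129: C(129, 6) = 5688177600; 5688177600 < 6103515625? YES
  n = 130: C(130, 6) = 5963412000; 5963412000 < 6103515625? YES
  n = 131: C(131, 6) = 6249655776; 6249655776 < 6103515625? NO
  n = 132: C(132, 6) = 6547258432; 6547258432 < 6103515625? NO
  n = 133: C(133, 6) = 6856577728; 6856577728 < 6103515625? NO
The largest n with C(n, 6) < 6103515625 is n = 130 (where E[X] = 47707296/48828125 ≈ 0.977). Hence R_5(6) > 130, i.e. R_5(6) ≥ 131.

Largest n = 130; hence R_5(6) > 130.


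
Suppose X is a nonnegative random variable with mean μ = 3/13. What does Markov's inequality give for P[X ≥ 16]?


μ = E[X] = 3/13, a = 16.
Markov: P[X ≥ 16] ≤ μ/a = (3/13)/16 = 3/208.
Numerically: ≈ 0.0144.
(Since a = 16 > μ = 0.2308, the bound 3/208 is < 1 and informative.)

P[X ≥ 16] ≤ 3/208 ≈ 0.0144.


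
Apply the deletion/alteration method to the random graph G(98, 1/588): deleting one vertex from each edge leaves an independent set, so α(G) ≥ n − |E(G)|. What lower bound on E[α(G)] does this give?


E[|E(G)|] = C(98, 2)·p = 4753 · (1/588) = 97/12.
E[α(G)] ≥ n − E[|E(G)|] = 98 − 97/12 = 1079/12.
Numerically: ≈ 89.9167.
(This is only a lower bound; the true E[α(G)] may be larger.)

E[α(G)] ≥ 1079/12 ≈ 89.9167.


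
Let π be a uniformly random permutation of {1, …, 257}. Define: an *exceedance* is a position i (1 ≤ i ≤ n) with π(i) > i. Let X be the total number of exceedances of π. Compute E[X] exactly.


Write X = Σ_{i=1}^{257} X_i, where X_i = 1_{π(i) > i}.
For each fixed i, π(i) is uniform over {1, …, 257} (marginal of a uniform permutation), so P[π(i) > i] = (n − i)/n. Summing: Σ_{i=1}^{257} (n − i)/n = (0 + 1 + … + 256)/257 = 257(257 − 1)/(2·257) = (257 − 1)/2.
Hence E[X] = Σ_{i=1}^{257} (257 − i)/257 = 128 ≈ 128.0000.

E[X] = 128 = 128.0000.


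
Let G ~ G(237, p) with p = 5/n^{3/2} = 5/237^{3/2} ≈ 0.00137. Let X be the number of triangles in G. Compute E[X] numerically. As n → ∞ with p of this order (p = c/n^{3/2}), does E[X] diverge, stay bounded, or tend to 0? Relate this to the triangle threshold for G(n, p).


Number of potential triangles: C(237, 3) = 2190670.
Each occurs with probability p³ ≈ (0.00137)³ ≈ 2.57361e-09.
By linearity: E[X] = C(237, 3)·p³ ≈ 2190670 · 2.57361e-09 ≈ 0.006.
Since α = 3/2 > 1, p = c/n^{3/2} = o(1/n) is below the triangle threshold p ~ 1/n. Asymptotically E[X] ~ (c³/6)·n^{3(1−α)} = (5³/6)·n^{-1.5} → 0, so by Markov's inequality G has no triangles w.h.p.

E[X] ≈ 0.006; in regime p = Θ(1/n^{3/2}) E[X] tends to 0 (below the triangle threshold p ~ 1/n).


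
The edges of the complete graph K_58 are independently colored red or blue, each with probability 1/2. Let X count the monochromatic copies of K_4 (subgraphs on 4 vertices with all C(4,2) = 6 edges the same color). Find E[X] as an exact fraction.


Let X = Σ_S X_S over the C(58, 4) = 424270 subsets S of size 4, where X_S = 1 if the K_4 on S is monochromatic.
For a fixed S, the K_4 on S has C(4, 2) = 6 edges. P[all 6 edges red] = (1/2)^6, and likewise for blue, so P[monochromatic] = 2·(1/2)^6 = 2^{1 − 6} = 1/32.
Summing: E[X] = C(58, 4) · 2^{1 − 6} = 424270 · 1/32 = 212135/16.
Numerically: E[X] ≈ 13258.437500.

E[X] = C(58,4)·2^(1−C(4,2)) = 212135/16 ≈ 13258.437500.


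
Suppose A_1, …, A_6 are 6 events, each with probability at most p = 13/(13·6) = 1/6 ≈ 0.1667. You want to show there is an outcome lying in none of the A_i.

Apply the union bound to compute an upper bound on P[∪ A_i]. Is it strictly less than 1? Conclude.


Union bound: P[∪_{i=1}^{6} A_i] ≤ Σ_i P[A_i] ≤ 6·p = 6·(1/6) = 1.
Numerically: 1 ≈ 1.0000.
Is 1 < 1? NO.
Since the bound 1 is ≥ 1, the union bound is uninformative here; it does NOT by itself certify existence.

6·p = 1 ≈ 1.0000; existence NOT certified by the union bound.


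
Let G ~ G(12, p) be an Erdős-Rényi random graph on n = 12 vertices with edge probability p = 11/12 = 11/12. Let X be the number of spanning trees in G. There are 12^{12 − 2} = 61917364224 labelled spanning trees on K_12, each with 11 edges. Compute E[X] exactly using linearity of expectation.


K_12 has 12^{12 − 2} = 61917364224 labelled spanning trees.
For each such spanning tree H, let X_H = 1 if all 11 edges of H are present in G. Then P[X_H = 1] = p^{11} = (11/12)^{11} = 285311670611/743008370688.
Summing the indicators: E[X] = Σ_H E[X_H] = 61917364224 · p^{11} = 61917364224 · 285311670611/743008370688 = 285311670611/12.
Numerically: E[X] ≈ 2.3776e+10.

E[X] = 61917364224 · (11/12)^{11} = 285311670611/12 ≈ 2.3776e+10.


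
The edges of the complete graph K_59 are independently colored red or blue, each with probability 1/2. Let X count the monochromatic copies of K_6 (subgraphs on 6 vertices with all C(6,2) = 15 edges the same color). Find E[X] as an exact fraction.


Let X = Σ_S X_S over the C(59, 6) = 45057474 subsets S of size 6, where X_S = 1 if the K_6 on S is monochromatic.
For a fixed S, the K_6 on S has C(6, 2) = 15 edges. P[all 15 edges red] = (1/2)^15, and likewise for blue, so P[monochromatic] = 2·(1/2)^15 = 2^{1 − 15} = 1/16384.
By linearity: E[X] = C(59, 6) · 2^{1 − 15} = 45057474 · 1/16384 = 22528737/8192.
Numerically: E[X] ≈ 2750.0900.

E[X] = C(59,6)·2^(1−C(6,2)) = 22528737/8192 ≈ 2750.0900.


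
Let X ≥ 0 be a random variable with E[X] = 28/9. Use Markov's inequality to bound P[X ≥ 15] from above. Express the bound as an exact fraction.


μ = E[X] = 28/9, a = 15.
Markov: P[X ≥ 15] ≤ μ/a = (28/9)/15 = 28/135.
Numerically: ≈ 0.207407.
(Since a = 15 > μ = 3.111111, the bound 28/135 is < 1 and informative.)

P[X ≥ 15] ≤ 28/135 ≈ 0.207407.


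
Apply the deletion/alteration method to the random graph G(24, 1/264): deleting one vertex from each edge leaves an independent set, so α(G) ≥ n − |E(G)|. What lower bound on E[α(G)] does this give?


E[|E(G)|] = C(24, 2)·p = 276 · (1/264) = 23/22.
E[α(G)] ≥ n − E[|E(G)|] = 24 − 23/22 = 505/22.
Numerically: ≈ 22.95455.
(This is only a lower bound; the true E[α(G)] may be larger.)

E[α(G)] ≥ 505/22 ≈ 22.95455.


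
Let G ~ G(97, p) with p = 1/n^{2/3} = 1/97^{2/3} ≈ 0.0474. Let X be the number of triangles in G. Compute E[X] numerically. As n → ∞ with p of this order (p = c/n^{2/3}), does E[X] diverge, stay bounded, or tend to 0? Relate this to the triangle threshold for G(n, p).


Number of potential triangles: C(97, 3) = 147440.
Each occurs with probability p³ ≈ (0.0474)³ ≈ 1.06281e-04.
By linearity: E[X] = C(97, 3)·p³ ≈ 147440 · 1.06281e-04 ≈ 15.670.
Since α = 2/3 < 1, p = c/n^{2/3} ≫ 1/n is above the triangle threshold p ~ 1/n. Asymptotically E[X] ~ (c³/6)·n^{3(1−α)} = (1³/6)·n^{1} → ∞; triangles are abundant w.h.p.

E[X] ≈ 15.670; in regime p = Θ(1/n^{2/3}) E[X] diverges (above the triangle threshold p ~ 1/n).


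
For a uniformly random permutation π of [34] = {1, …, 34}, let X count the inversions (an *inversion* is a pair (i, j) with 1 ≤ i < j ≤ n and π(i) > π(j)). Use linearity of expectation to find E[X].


Write X = Σ X_I over the C(34, 2) = 561 pairs i < j, with X_I the indicator of one inversion.
There are 561 indicators.
For each fixed pair i < j, the values π(i) and π(j) are two distinct elements of {1, …, 34} in uniformly random order; by symmetry P[π(i) > π(j)] = 1/2.
By linearity: E[X] = 561 · (1/2) = C(34, 2) · (1/2) = 561/2 = 561/2 ≈ 280.50000.

E[X] = 561/2 = 280.50000.


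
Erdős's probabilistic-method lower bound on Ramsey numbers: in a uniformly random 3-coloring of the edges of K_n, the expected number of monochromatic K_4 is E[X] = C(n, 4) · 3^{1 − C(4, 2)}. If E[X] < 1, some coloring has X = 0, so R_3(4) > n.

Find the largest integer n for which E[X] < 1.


We need C(n, 4) · 3^{1 − 6} < 1, i.e. C(n, 4) < 3^{6 − 1} = 243.
Check values of n near the boundary:
  n = 5: C(5, 4) = 5; 5 < 243? YES
  n = 6: C(6, 4) = 15; 15 < 243? YES
  n = 7: C(7, 4) = 35; 35 < 243? YES
  n = 8: C(8, 4) = 70; 70 < 243? YES
  n = 9: C(9, 4) = 126; 126 < 243? YES
  n = 10: C(10, 4) = 210; 210 < 243? YES
  n = 11: C(11, 4) = 330; 330 < 243? NO
The largest n with C(n, 4) < 243 is n = 10 (where E[X] = 70/81 ≈ 0.8641975). Hence R_3(4) > 10, i.e. R_3(4) ≥ 11.

Largest n = 10; hence R_3(4) > 10.


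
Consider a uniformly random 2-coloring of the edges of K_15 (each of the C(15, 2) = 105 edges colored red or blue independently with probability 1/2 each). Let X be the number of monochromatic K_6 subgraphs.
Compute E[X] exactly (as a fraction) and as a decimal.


Let X = Σ_S X_S over the C(15, 6) = 5005 subsets S of size 6, where X_S = 1 if the K_6 on S is monochromatic.
For a fixed S, the K_6 on S has C(6, 2) = 15 edges. P[all 15 edges red] = (1/2)^15, and likewise for blue, so P[monochromatic] = 2·(1/2)^15 = 2^{1 − 15} = 1/16384.
By linearity: E[X] = C(15, 6) · 2^{1 − 15} = 5005 · 1/16384 = 5005/16384.
Numerically: E[X] ≈ 0.305481.

E[X] = C(15,6)·2^(1−C(6,2)) = 5005/16384 ≈ 0.305481.


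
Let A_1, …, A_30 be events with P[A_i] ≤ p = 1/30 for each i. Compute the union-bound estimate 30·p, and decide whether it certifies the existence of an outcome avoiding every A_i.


Union bound: P[∪_{i=1}^{30} A_i] ≤ Σ_i P[A_i] ≤ 30·p = 30·(1/30) = 1.
Numerically: 1 ≈ 1.0000000.
Is 1 < 1? NO.
Since the bound 1 is ≥ 1, the union bound is uninformative here; it does NOT by itself certify existence.

30·p = 1 ≈ 1.0000000; existence NOT certified by the union bound.


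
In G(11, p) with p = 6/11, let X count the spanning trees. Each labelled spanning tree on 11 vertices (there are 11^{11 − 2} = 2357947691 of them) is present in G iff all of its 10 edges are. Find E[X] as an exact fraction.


K_11 has 11^{11 − 2} = 2357947691 labelled spanning trees.
For each such spanning tree H, let X_H = 1 if all 10 edges of H are present in G. Then P[X_H = 1] = p^{10} = (6/11)^{10} = 60466176/25937424601.
By linearity: E[X] = Σ_H E[X_H] = 2357947691 · p^{10} = 2357947691 · 60466176/25937424601 = 60466176/11.
Numerically: E[X] ≈ 5.497e+06.

E[X] = 2357947691 · (6/11)^{10} = 60466176/11 ≈ 5.497e+06.


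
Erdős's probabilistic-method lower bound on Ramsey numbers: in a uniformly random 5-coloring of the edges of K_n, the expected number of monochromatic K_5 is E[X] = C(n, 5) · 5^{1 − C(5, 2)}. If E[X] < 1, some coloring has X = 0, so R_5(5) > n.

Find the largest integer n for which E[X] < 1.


We need C(n, 5) · 5^{1 − 10} < 1, i.e. C(n, 5) < 5^{10 − 1} = 1953125.
Check values of n near the boundary:
  n = 45: C(45, 5) = 1221759; 1221759 < 1953125? YES
  n = 46: C(46, 5) = 1370754; 1370754 < 1953125? YES
  n = 47: C(47, 5) = 1533939; 1533939 < 1953125? YES
  n = 48: C(48, 5) = 1712304; 1712304 < 1953125? YES
  n = 49: C(49, 5) = 1906884; 1906884 < 1953125? YES
  n = 50: C(50, 5) = 2118760; 2118760 < 1953125? NO
The largest n with C(n, 5) < 1953125 is n = 49 (where E[X] = 1906884/1953125 ≈ 0.976). Hence R_5(5) > 49, i.e. R_5(5) ≥ 50.

Largest n = 49; hence R_5(5) > 49.


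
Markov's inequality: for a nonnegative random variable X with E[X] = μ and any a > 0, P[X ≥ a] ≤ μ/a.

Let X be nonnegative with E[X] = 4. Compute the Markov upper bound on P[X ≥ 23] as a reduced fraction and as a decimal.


μ = E[X] = 4, a = 23.
Markov: P[X ≥ 23] ≤ μ/a = (4)/23 = 4/23.
Numerically: ≈ 0.17391.
(Since a = 23 > μ = 4.00000, the bound 4/23 is < 1 and informative.)

P[X ≥ 23] ≤ 4/23 ≈ 0.17391.


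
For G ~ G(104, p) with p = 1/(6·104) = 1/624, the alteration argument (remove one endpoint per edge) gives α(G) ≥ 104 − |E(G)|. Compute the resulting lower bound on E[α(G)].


E[|E(G)|] = C(104, 2)·p = 5356 · (1/624) = 103/12.
E[α(G)] ≥ n − E[|E(G)|] = 104 − 103/12 = 1145/12.
Numerically: ≈ 95.4167.
(This is only a lower bound; the true E[α(G)] may be larger.)

E[α(G)] ≥ 1145/12 ≈ 95.4167.


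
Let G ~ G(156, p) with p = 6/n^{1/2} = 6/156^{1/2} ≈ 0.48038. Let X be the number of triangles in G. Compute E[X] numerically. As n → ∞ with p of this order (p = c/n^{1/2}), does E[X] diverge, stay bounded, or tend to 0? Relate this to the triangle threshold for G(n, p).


Number of potential triangles: C(156, 3) = 620620.
Each occurs with probability p³ ≈ (0.48038)³ ≈ 1.1085795e-01.
By linearity: E[X] = C(156, 3)·p³ ≈ 620620 · 1.1085795e-01 ≈ 68800.66256.
Since α = 1/2 < 1, p = c/n^{1/2} ≫ 1/n is above the triangle threshold p ~ 1/n. Asymptotically E[X] ~ (c³/6)·n^{3(1−α)} = (6³/6)·n^{1.5} → ∞; triangles are abundant w.h.p.

E[X] ≈ 68800.66256; in regime p = Θ(1/n^{1/2}) E[X] diverges (above the triangle threshold p ~ 1/n).


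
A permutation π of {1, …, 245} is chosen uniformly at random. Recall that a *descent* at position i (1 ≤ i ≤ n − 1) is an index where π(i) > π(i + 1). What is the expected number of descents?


Write X = Σ X_I over i = 1, …, 244, with X_I the indicator of one descent.
There are 244 indicators.
For each fixed i, the pair (π(i), π(i+1)) is a uniformly random ordered pair of distinct values from {1, …, 245}; by symmetry P[π(i) > π(i+1)] = 1/2.
By linearity: E[X] = 244 · (1/2) = (245 − 1) · (1/2) = 122 ≈ 122.000000.

E[X] = 122 = 122.000000.


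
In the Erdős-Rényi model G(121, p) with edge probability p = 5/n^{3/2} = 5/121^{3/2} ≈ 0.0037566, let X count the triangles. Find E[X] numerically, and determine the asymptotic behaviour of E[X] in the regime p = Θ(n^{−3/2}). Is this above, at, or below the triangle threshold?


Number of potential triangles: C(121, 3) = 287980.
Each occurs with probability p³ ≈ (0.0037566)³ ≈ 5.3012202e-08.
By linearity: E[X] = C(121, 3)·p³ ≈ 287980 · 5.3012202e-08 ≈ 0.01527.
Since α = 3/2 > 1, p = c/n^{3/2} = o(1/n) is below the triangle threshold p ~ 1/n. Asymptotically E[X] ~ (c³/6)·n^{3(1−α)} = (5³/6)·n^{-1.5} → 0, so by Markov's inequality G has no triangles w.h.p.

E[X] ≈ 0.01527; in regime p = Θ(1/n^{3/2}) E[X] tends to 0 (below the triangle threshold p ~ 1/n).


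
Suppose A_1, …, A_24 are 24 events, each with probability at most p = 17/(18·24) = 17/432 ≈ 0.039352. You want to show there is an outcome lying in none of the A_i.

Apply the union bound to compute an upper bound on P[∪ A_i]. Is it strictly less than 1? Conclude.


Union bound: P[∪_{i=1}^{24} A_i] ≤ Σ_i P[A_i] ≤ 24·p = 24·(17/432) = 17/18.
Numerically: 17/18 ≈ 0.944444.
Is 17/18 < 1? YES.
Since P[∪ A_i] ≤ 17/18 < 1, the complement has P[∩ A_i^c] ≥ 1 − 17/18 = 1/18 > 0, so some outcome avoids every A_i.

24·p = 17/18 ≈ 0.944444; existence CERTIFIED by the union bound.


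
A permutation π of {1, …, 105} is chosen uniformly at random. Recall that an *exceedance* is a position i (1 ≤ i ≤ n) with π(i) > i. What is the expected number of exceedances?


Write X = Σ_{i=1}^{105} X_i, where X_i = 1_{π(i) > i}.
For each fixed i, π(i) is uniform over {1, …, 105} (marginal of a uniform permutation), so P[π(i) > i] = (n − i)/n. Summing: Σ_{i=1}^{105} (n − i)/n = (0 + 1 + … + 104)/105 = 105(105 − 1)/(2·105) = (105 − 1)/2.
Hence E[X] = Σ_{i=1}^{105} (105 − i)/105 = 52 ≈ 52.00000.

E[X] = 52 = 52.00000.


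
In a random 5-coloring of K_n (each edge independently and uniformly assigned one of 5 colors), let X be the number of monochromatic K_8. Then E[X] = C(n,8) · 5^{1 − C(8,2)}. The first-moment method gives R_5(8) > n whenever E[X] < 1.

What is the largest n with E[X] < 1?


We need C(n, 8) · 5^{1 − 28} < 1, i.e. C(n, 8) < 5^{28 − 1} = 7450580596923828125.
Check values of n near the boundary:
  n = 861: C(861, 8) = 7250034996615275865; 7250034996615275865 < 7450580596923828125? YES
  n = 862: C(862, 8) = 7317951015318931845; 7317951015318931845 < 7450580596923828125? YES
  n = 863: C(863, 8) = 7386423071602617757; 7386423071602617757 < 7450580596923828125? YES
  n = 864: C(864, 8) = 7455455062926006708; 7455455062926006708 < 7450580596923828125? NO
The largest n with C(n, 8) < 7450580596923828125 is n = 863 (where E[X] = 7386423071602617757/7450580596923828125 ≈ 0.9914). Hence R_5(8) > 863, i.e. R_5(8) ≥ 864.

Largest n = 863; hence R_5(8) > 863.
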